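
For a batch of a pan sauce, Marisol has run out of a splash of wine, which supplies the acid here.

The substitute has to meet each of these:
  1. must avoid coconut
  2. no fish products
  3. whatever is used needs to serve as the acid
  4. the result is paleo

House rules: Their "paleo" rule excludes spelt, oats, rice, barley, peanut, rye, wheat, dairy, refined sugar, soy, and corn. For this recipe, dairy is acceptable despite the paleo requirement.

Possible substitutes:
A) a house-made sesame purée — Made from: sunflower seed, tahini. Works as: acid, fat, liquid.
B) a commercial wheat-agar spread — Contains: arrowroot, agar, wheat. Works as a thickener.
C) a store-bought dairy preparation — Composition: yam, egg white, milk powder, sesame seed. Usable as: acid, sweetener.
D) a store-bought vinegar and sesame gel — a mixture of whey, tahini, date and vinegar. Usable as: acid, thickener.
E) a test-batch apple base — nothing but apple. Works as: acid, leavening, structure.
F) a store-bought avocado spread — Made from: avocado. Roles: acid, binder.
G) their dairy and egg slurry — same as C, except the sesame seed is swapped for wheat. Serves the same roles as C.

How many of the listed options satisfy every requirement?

5

A: nothing on the exclusion list — keep
B: not usable as an acid; has wheat, so not paleo — reject
C: dairy is permitted under the paleo carve-out; nothing else excluded — OK
D: dairy is permitted under the paleo carve-out; nothing else excluded — OK
E: only apple; none excluded — OK
F: nothing on the exclusion list — valid
G: has wheat, so not paleo — no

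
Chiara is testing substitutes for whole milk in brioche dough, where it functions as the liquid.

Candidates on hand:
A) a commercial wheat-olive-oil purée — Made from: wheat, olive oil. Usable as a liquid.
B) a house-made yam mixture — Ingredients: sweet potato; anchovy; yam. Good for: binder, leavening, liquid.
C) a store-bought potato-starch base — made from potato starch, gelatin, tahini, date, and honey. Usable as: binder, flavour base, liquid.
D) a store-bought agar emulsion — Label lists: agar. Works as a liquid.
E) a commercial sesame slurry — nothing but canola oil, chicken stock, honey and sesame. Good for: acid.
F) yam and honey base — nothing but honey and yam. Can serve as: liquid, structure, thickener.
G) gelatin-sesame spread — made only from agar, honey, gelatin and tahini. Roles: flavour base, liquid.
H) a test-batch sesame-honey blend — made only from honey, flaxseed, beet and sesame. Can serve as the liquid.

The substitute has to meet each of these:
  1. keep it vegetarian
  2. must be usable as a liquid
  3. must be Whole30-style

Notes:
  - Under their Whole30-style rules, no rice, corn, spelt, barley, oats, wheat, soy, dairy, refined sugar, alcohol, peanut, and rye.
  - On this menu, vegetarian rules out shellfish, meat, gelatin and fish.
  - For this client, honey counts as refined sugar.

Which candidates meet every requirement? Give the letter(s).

D

A: has wheat, so not Whole30-style — no
B: has anchovy, so not vegetarian — no
C: has honey, so not Whole30-style; has gelatin, so not vegetarian — no
D: every rule checks out — keep
E: not usable as a liquid; has honey, so not Whole30-style (and 1 more) — reject
F: has honey, so not Whole30-style — no
G: has honey, so not Whole30-style; has gelatin, so not vegetarian — reject
H: has honey, so not Whole30-style — reject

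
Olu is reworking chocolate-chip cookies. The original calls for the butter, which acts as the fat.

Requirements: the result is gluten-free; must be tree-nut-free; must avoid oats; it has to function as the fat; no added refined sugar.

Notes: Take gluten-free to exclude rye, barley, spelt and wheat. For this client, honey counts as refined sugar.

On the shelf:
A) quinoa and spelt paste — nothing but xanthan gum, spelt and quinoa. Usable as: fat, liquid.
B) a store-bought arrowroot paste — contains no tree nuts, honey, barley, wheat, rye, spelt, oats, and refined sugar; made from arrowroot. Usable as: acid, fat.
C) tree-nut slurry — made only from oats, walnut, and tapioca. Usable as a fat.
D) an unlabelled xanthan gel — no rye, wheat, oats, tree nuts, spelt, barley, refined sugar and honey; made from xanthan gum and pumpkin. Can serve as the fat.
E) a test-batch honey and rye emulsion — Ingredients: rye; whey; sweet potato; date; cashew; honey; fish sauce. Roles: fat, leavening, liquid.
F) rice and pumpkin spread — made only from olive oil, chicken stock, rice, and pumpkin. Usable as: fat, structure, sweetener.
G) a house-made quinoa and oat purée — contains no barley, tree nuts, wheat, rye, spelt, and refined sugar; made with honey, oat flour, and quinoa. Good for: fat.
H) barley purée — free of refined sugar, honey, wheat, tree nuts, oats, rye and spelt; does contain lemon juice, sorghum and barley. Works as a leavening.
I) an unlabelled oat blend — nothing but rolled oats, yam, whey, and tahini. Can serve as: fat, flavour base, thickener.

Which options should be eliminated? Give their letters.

A, C, E, G, H, I

A: has spelt, so not gluten-free — reject
B: no tree nuts, no oats — OK
C: has oats, so not oat-free; has walnut, so not tree-nut-free — reject
D: every rule checks out — valid
E: has rye, so not gluten-free; has cashew, so not tree-nut-free (and 1 more) — no
F: all constraints satisfied — OK
G: has oat flour, so not oat-free; has honey, so not no-added-sugar — reject
H: not usable as a fat; has barley, so not gluten-free — out
I: has rolled oats, so not oat-free — out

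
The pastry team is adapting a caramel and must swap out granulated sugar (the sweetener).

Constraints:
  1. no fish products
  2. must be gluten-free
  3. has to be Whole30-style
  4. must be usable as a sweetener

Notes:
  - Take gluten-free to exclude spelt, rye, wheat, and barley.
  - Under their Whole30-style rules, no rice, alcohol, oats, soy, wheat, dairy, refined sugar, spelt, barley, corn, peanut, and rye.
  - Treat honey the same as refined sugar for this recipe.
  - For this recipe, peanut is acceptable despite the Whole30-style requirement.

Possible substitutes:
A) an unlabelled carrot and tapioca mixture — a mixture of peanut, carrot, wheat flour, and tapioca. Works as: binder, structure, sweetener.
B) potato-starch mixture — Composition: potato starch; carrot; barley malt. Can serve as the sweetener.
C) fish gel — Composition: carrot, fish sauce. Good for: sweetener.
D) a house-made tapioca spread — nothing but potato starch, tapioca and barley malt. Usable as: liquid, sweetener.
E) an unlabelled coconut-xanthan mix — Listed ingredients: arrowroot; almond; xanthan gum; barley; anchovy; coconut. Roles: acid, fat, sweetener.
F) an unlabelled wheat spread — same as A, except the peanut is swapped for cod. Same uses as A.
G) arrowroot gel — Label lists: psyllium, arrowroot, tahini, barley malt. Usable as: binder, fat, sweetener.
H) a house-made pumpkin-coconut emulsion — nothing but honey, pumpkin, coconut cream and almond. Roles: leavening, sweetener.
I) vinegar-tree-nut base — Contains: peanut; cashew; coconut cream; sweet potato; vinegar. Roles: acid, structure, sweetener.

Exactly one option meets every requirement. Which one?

I

A: has wheat flour, so not gluten-free; has wheat flour, so not Whole30-style — out
B: has barley malt, so not gluten-free; has barley malt, so not Whole30-style — out
C: has fish sauce, so not fish-free — reject
D: has barley malt, so not gluten-free; has barley malt, so not Whole30-style — no
E: has barley, so not gluten-free; has barley, so not Whole30-style (and 1 more) — no
F: has wheat flour, so not gluten-free; has wheat flour, so not Whole30-style (and 1 more) — reject
G: has barley malt, so not gluten-free; has barley malt, so not Whole30-style — no
H: has honey, so not Whole30-style — no
I: peanut is permitted under the Whole30-style carve-out; nothing else excluded — keep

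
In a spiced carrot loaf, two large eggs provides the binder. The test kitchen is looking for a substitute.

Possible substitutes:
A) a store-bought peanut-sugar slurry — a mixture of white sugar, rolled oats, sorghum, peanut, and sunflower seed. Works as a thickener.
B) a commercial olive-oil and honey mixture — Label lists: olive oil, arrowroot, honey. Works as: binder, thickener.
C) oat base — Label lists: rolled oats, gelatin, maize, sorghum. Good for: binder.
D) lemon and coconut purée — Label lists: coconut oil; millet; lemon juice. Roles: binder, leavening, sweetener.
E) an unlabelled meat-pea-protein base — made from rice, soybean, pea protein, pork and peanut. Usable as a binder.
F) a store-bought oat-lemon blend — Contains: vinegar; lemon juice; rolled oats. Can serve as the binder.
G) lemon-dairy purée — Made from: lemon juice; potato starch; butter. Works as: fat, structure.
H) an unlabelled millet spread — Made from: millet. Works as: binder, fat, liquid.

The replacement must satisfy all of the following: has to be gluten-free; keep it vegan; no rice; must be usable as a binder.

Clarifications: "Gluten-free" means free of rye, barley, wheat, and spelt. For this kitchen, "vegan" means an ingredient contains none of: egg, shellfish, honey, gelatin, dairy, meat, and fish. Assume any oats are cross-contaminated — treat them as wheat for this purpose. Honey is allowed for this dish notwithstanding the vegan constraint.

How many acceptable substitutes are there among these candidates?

3

A: not usable as a binder; has rolled oats, so not gluten-free — reject
B: honey is permitted under the vegan carve-out; nothing else excluded — OK
C: has rolled oats, so not gluten-free; has gelatin, so not vegan — out
D: works as a binder, vegan, gluten-free — keep
E: has pork, so not vegan; has rice, so not rice-free — out
F: has rolled oats, so not gluten-free — reject
G: not usable as a binder; has butter, so not vegan — out
H: vegan, gluten-free — valid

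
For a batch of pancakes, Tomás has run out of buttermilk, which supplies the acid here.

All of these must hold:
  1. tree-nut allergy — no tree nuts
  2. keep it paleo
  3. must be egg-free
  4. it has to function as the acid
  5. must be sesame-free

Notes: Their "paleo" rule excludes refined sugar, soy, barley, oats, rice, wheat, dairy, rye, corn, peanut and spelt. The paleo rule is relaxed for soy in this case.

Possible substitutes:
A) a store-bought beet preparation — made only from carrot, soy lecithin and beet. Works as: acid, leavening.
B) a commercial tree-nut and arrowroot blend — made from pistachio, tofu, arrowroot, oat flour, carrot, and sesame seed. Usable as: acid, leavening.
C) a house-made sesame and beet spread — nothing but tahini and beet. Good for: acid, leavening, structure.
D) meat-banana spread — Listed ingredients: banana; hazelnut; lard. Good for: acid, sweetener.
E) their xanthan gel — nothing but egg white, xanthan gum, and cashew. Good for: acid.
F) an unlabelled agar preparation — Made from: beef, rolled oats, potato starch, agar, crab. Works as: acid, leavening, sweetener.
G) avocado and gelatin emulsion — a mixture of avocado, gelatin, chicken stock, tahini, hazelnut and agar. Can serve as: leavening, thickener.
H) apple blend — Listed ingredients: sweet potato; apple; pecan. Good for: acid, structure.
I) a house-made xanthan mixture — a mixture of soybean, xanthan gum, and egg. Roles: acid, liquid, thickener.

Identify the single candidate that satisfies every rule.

A

A: soy is permitted under the paleo carve-out; nothing else excluded — keep
B: has oat flour, so not paleo; has sesame seed, so not sesame-free (and 1 more) — out
C: has tahini, so not sesame-free — no
D: has hazelnut, so not tree-nut-free — reject
E: has cashew, so not tree-nut-free; has egg white, so not egg-free — no
F: has rolled oats, so not paleo — out
G: not usable as an acid; has tahini, so not sesame-free (and 1 more) — no
H: has pecan, so not tree-nut-free — reject
I: has egg, so not egg-free — no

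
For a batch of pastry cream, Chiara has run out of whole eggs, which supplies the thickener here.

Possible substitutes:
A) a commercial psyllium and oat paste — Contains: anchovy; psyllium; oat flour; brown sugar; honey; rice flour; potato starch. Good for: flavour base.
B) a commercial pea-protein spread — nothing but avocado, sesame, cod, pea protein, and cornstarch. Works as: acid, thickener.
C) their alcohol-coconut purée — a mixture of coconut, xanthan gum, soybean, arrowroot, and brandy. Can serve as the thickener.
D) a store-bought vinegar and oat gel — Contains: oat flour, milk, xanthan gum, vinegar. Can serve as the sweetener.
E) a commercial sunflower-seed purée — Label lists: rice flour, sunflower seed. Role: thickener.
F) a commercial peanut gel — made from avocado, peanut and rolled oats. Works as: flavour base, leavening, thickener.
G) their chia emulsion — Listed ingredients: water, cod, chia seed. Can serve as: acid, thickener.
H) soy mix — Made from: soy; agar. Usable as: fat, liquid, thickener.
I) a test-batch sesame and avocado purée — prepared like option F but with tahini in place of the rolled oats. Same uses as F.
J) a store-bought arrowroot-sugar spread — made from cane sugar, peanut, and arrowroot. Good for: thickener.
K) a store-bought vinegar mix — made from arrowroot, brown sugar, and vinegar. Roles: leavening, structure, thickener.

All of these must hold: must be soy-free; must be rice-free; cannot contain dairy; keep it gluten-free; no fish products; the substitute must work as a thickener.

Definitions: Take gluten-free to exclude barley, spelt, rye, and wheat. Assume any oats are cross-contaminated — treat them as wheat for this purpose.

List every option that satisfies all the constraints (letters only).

I, J, K

A: not usable as a thickener; has oat flour, so not gluten-free (and 2 more) — out
B: has cod, so not fish-free — reject
C: has soybean, so not soy-free — reject
D: not usable as a thickener; has oat flour, so not gluten-free (and 1 more) — no
E: has rice flour, so not rice-free — reject
F: has rolled oats, so not gluten-free — no
G: has cod, so not fish-free — out
H: has soy, so not soy-free — out
I: only peanut, tahini and avocado; none excluded — OK
J: nothing on the exclusion list — keep
K: works as a thickener, no soy, no dairy — valid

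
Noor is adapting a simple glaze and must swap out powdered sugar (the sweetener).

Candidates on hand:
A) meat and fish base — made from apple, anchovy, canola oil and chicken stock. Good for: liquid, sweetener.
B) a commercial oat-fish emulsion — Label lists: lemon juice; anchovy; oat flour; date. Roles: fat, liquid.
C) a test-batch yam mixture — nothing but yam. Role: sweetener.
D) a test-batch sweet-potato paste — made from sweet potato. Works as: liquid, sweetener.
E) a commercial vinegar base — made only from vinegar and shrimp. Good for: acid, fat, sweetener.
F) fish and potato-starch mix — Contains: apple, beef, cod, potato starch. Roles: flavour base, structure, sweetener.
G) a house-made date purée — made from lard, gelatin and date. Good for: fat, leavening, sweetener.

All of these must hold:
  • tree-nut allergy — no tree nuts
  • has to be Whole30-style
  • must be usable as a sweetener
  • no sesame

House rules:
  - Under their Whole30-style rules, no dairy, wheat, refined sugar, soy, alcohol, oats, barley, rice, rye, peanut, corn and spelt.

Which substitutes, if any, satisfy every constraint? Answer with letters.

A, C, D, E, F, G

A: all constraints satisfied — OK
B: not usable as a sweetener; has oat flour, so not Whole30-style — out
C: only yam; none excluded — OK
D: all constraints satisfied — keep
E: only shrimp and vinegar; none excluded — OK
F: all constraints satisfied — valid
G: works as a sweetener, no tree nuts, Whole30-style — valid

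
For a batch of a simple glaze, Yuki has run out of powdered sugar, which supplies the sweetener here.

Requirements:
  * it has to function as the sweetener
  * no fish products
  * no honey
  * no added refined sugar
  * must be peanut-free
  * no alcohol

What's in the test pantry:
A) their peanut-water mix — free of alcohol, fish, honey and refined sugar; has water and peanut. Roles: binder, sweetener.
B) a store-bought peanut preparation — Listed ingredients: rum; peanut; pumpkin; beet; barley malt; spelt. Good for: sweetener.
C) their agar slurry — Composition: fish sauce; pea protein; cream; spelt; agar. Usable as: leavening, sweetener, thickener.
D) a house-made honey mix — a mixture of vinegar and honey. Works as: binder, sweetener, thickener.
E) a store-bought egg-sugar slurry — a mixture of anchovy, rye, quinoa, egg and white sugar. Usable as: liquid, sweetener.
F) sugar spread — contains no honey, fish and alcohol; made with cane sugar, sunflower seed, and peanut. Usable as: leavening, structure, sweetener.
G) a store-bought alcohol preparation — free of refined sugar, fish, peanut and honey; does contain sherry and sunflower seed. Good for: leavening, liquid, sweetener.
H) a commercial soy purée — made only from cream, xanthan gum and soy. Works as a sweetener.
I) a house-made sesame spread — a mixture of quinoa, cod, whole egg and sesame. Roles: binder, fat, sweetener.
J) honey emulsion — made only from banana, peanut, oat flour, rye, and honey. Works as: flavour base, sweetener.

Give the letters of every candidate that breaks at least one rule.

A, B, C, D, E, F, G, I, J

A: has peanut, so not peanut-free — reject
B: has peanut, so not peanut-free; has rum, so not alcohol-free — no
C: has fish sauce, so not fish-free — no
D: has honey, so not honey-free — reject
E: has anchovy, so not fish-free; has white sugar, so not no-added-sugar — out
F: has peanut, so not peanut-free; has cane sugar, so not no-added-sugar — reject
G: has sherry, so not alcohol-free — out
H: every rule checks out — OK
I: has cod, so not fish-free — no
J: has peanut, so not peanut-free; has honey, so not honey-free — reject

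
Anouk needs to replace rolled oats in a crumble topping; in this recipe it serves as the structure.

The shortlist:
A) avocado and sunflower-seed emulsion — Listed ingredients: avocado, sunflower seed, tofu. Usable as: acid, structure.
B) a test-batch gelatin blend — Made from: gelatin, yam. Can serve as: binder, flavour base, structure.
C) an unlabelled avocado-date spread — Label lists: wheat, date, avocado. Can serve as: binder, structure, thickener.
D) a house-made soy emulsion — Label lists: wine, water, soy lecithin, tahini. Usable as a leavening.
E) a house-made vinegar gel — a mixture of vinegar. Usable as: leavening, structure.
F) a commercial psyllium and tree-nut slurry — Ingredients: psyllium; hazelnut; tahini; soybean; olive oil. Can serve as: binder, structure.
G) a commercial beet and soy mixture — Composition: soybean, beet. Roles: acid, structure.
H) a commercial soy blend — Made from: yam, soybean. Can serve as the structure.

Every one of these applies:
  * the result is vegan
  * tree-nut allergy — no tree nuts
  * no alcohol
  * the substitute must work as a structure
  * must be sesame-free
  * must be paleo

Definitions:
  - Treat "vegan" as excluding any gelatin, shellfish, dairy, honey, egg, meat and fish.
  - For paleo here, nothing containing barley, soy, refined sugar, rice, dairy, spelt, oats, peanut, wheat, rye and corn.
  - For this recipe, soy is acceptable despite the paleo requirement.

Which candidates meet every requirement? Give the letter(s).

A: soy is permitted under the paleo carve-out; nothing else excluded — OK
B: has gelatin, so not vegan — reject
C: has wheat, so not paleo — no
D: not usable as a structure; has wine, so not alcohol-free (and 1 more) — reject
E: every rule checks out — OK
F: has hazelnut, so not tree-nut-free; has tahini, so not sesame-free — no
G: soy is permitted under the paleo carve-out; nothing else excluded — OK
H: soy is permitted under the paleo carve-out; nothing else excluded — valid

A, E, G, H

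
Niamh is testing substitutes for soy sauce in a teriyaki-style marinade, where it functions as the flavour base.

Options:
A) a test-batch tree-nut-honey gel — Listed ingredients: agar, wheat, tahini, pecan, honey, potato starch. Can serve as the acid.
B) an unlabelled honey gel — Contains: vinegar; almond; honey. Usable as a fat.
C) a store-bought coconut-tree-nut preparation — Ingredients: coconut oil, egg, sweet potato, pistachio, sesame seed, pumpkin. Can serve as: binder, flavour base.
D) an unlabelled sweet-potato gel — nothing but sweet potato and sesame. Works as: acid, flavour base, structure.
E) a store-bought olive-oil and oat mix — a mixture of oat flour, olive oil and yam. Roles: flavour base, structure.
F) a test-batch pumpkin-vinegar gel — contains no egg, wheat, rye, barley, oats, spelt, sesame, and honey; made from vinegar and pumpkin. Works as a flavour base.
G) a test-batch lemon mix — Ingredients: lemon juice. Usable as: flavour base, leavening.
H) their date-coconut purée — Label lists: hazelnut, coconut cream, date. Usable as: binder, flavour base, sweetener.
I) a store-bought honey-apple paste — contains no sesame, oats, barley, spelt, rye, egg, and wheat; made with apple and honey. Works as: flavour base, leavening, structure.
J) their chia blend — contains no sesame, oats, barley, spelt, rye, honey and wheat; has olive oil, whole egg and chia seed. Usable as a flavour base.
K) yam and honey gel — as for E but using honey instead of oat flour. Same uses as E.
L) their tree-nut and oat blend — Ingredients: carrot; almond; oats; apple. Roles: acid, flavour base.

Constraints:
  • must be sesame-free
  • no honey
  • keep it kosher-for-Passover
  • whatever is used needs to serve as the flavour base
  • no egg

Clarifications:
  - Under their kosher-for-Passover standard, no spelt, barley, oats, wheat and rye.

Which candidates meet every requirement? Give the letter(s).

A: not usable as a flavour base; has wheat, so not kosher-for-Passover (and 2 more) — reject
B: not usable as a flavour base; has honey, so not honey-free — out
C: has egg, so not egg-free; has sesame seed, so not sesame-free — no
D: has sesame, so not sesame-free — out
E: has oat flour, so not kosher-for-Passover — no
F: nothing on the exclusion list — keep
G: only lemon juice; none excluded — keep
H: nothing on the exclusion list — OK
I: has honey, so not honey-free — no
J: has whole egg, so not egg-free — no
K: has honey, so not honey-free — no
L: has oats, so not kosher-for-Passover — reject

F, G, H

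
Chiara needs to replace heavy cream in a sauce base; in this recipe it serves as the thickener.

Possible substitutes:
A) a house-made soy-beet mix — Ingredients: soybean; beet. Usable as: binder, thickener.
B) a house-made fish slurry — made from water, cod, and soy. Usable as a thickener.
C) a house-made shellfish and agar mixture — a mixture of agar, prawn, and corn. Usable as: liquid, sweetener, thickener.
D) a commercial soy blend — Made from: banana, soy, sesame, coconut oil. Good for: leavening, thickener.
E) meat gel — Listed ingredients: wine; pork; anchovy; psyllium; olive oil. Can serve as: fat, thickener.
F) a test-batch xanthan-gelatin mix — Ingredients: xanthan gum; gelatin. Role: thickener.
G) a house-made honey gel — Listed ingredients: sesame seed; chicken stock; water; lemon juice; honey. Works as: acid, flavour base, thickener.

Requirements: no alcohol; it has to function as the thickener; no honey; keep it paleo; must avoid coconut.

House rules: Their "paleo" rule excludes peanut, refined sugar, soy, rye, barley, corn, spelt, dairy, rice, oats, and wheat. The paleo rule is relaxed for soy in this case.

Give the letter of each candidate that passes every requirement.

A, B, F

A: soy is permitted under the paleo carve-out; nothing else excluded — valid
B: soy is permitted under the paleo carve-out; nothing else excluded — valid
C: has corn, so not paleo — out
D: has coconut oil, so not coconut-free — out
E: has wine, so not alcohol-free — out
F: no coconut, paleo — OK
G: has honey, so not honey-free — reject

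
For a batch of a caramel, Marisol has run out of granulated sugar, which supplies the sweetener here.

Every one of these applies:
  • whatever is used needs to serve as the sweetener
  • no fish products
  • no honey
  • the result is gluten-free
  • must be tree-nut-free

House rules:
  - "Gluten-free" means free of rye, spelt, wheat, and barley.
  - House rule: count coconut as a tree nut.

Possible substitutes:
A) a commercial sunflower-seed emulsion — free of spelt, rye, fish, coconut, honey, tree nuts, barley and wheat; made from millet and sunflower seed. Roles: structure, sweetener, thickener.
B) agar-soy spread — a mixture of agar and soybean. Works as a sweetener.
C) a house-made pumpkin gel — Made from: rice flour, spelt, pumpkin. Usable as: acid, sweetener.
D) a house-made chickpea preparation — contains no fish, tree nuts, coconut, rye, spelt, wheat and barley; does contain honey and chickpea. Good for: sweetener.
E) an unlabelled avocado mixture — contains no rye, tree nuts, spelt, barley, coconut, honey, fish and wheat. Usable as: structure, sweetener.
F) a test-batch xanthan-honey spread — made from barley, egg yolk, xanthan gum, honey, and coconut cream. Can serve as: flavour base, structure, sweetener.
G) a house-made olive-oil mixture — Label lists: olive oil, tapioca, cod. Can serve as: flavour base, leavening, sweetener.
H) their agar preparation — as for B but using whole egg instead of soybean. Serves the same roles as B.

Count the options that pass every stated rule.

A: works as a sweetener, gluten-free, no fish — keep
B: works as a sweetener, no fish, no honey — OK
C: has spelt, so not gluten-free — no
D: has honey, so not honey-free — out
E: every rule checks out — OK
F: has barley, so not gluten-free; has honey, so not honey-free (and 1 more) — no
G: has cod, so not fish-free — reject
H: tree-nut-free, no fish — keep

4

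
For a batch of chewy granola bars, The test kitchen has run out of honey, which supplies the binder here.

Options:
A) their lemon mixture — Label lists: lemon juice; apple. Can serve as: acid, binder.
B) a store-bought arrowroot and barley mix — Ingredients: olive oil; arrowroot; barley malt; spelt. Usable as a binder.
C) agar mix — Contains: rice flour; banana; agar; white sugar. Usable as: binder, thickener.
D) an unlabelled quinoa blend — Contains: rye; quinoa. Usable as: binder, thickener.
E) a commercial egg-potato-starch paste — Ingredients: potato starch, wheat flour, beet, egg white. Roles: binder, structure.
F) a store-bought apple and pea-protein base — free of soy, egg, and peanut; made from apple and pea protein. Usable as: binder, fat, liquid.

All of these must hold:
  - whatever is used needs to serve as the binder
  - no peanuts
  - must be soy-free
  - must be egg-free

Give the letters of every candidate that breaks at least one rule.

A: works as a binder, no egg, no peanut — OK
B: every rule checks out — keep
C: nothing on the exclusion list — OK
D: no peanut, no egg — keep
E: has egg white, so not egg-free — reject
F: works as a binder, no peanut, no soy — valid

E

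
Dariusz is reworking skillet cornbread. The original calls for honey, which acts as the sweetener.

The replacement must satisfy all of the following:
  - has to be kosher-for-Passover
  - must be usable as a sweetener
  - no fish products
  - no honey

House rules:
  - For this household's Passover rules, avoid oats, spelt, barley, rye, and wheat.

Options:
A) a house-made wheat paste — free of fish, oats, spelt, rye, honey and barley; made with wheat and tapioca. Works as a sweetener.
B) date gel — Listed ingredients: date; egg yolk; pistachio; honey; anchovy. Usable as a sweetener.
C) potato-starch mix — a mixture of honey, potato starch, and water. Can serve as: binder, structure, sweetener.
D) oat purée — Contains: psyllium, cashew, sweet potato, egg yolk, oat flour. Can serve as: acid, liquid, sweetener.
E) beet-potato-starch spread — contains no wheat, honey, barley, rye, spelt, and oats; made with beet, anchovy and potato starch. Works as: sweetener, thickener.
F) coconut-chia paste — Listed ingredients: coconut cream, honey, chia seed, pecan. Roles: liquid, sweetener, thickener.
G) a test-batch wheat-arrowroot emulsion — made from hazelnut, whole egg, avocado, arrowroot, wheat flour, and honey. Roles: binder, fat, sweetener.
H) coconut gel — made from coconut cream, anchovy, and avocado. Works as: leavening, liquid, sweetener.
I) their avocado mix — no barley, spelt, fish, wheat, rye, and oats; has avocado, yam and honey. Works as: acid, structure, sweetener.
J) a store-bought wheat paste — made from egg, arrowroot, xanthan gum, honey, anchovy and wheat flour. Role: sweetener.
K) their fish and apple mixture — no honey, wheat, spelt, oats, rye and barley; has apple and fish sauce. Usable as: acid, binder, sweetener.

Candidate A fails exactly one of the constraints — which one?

kosher-for-Passover

usable as a sweetener: satisfied
kosher-for-Passover: has wheat — fails
fish-free: satisfied
honey-free: satisfied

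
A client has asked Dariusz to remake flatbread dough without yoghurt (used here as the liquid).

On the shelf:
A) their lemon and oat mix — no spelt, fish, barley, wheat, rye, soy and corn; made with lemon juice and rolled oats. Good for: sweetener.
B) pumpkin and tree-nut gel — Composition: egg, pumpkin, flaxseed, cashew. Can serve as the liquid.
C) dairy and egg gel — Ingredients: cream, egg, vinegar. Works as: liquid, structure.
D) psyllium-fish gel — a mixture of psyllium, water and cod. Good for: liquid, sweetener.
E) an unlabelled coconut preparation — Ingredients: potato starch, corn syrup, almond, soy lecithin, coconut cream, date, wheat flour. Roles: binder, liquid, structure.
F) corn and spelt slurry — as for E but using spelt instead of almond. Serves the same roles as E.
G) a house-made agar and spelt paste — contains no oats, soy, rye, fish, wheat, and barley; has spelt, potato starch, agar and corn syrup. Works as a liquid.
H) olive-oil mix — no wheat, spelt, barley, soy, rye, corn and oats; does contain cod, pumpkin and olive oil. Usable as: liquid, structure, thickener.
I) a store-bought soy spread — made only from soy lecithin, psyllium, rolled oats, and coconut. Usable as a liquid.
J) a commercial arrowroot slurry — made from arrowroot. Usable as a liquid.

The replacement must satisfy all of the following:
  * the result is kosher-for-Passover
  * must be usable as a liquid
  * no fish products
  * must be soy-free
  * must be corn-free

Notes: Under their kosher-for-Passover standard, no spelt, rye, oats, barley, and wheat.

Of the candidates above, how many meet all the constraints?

3

A: not usable as a liquid; has rolled oats, so not kosher-for-Passover — no
B: nothing on the exclusion list — valid
C: only cream, egg and vinegar; none excluded — OK
D: has cod, so not fish-free — no
E: has wheat flour, so not kosher-for-Passover; has soy lecithin, so not soy-free (and 1 more) — out
F: has spelt, so not kosher-for-Passover; has soy lecithin, so not soy-free (and 1 more) — no
G: has spelt, so not kosher-for-Passover; has corn syrup, so not corn-free — no
H: has cod, so not fish-free — reject
I: has rolled oats, so not kosher-for-Passover; has soy lecithin, so not soy-free — no
J: only arrowroot; none excluded — OK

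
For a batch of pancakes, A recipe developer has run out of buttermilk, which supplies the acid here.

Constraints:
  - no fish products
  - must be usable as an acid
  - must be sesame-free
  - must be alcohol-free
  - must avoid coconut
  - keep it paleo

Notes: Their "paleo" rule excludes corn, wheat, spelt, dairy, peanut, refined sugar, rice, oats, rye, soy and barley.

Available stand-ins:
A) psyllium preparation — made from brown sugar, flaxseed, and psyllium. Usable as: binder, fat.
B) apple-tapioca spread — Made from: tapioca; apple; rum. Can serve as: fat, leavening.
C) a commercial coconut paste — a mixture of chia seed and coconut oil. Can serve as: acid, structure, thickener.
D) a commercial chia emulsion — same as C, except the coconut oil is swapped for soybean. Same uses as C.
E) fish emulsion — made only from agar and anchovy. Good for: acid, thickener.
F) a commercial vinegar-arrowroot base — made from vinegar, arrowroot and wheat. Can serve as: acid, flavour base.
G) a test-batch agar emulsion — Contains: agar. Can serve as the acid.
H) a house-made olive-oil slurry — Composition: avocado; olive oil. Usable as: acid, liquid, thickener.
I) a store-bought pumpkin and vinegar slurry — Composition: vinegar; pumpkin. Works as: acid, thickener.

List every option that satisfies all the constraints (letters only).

A: not usable as an acid; has brown sugar, so not paleo — out
B: not usable as an acid; has rum, so not alcohol-free — no
C: has coconut oil, so not coconut-free — no
D: has soybean, so not paleo — reject
E: has anchovy, so not fish-free — out
F: has wheat, so not paleo — reject
G: only agar; none excluded — OK
H: nothing on the exclusion list — keep
I: no fish, no sesame — valid

G, H, I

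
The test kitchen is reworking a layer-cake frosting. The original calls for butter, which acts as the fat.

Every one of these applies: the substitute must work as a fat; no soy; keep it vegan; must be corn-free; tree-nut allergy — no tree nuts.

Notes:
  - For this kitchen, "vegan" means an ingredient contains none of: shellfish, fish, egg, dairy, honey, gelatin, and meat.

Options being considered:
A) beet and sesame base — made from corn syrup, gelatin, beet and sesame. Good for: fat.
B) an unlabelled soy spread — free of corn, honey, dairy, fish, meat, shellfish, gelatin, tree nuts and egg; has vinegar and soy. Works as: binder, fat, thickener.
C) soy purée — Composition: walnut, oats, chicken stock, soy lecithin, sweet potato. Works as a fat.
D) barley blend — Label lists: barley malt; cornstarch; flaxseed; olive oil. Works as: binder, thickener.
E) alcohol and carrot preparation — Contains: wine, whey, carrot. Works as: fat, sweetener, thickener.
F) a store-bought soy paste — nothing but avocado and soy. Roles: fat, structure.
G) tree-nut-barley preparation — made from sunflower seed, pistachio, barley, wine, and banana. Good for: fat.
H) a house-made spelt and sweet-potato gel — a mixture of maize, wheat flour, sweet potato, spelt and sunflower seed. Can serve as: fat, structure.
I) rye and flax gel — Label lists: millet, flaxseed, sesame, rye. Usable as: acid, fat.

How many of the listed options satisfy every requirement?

1

A: has gelatin, so not vegan; has corn syrup, so not corn-free — out
B: has soy, so not soy-free — out
C: has chicken stock, so not vegan; has soy lecithin, so not soy-free (and 1 more) — reject
D: not usable as a fat; has cornstarch, so not corn-free — out
E: has whey, so not vegan — no
F: has soy, so not soy-free — no
G: has pistachio, so not tree-nut-free — reject
H: has maize, so not corn-free — reject
I: nothing on the exclusion list — valid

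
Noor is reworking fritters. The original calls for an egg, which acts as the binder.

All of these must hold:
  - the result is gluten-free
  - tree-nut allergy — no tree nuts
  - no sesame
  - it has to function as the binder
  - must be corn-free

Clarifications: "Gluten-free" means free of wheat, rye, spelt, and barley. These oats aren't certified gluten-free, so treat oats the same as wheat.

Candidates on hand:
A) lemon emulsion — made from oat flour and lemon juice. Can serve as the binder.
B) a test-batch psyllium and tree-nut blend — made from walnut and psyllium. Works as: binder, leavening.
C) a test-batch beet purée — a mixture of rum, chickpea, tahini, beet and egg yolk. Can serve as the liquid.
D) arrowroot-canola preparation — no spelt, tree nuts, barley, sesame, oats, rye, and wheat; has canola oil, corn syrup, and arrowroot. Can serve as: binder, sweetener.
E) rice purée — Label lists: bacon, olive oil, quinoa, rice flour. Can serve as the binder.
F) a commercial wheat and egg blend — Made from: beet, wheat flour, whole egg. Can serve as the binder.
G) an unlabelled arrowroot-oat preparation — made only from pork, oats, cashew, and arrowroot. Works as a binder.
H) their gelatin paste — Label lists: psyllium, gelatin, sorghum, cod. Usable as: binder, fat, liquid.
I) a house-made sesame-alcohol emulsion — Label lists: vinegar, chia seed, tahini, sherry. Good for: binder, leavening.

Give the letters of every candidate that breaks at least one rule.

A: has oat flour, so not gluten-free — no
B: has walnut, so not tree-nut-free — out
C: not usable as a binder; has tahini, so not sesame-free — no
D: has corn syrup, so not corn-free — out
E: every rule checks out — OK
F: has wheat flour, so not gluten-free — reject
G: has oats, so not gluten-free; has cashew, so not tree-nut-free — reject
H: no tree nuts, no sesame — keep
I: has tahini, so not sesame-free — no

A, B, C, D, F, G, I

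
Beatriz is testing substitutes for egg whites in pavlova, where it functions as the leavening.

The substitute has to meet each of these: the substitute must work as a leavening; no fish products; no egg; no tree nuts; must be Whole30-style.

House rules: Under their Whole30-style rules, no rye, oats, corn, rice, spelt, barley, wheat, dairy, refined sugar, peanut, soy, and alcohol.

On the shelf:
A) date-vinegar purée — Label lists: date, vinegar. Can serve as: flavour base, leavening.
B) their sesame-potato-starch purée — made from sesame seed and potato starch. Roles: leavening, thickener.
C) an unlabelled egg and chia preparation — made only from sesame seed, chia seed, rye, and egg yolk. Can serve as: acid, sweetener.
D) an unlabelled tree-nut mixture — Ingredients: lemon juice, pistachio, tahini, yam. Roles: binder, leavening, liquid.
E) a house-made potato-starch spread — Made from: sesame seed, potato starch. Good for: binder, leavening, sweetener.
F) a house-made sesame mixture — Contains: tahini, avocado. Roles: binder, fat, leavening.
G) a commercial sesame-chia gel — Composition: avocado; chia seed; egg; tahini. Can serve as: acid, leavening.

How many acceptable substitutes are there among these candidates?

4

A: every rule checks out — OK
B: only sesame seed and potato starch; none excluded — OK
C: not usable as a leavening; has rye, so not Whole30-style (and 1 more) — no
D: has pistachio, so not tree-nut-free — out
E: only sesame seed and potato starch; none excluded — OK
F: no fish, Whole30-style — keep
G: has egg, so not egg-free — out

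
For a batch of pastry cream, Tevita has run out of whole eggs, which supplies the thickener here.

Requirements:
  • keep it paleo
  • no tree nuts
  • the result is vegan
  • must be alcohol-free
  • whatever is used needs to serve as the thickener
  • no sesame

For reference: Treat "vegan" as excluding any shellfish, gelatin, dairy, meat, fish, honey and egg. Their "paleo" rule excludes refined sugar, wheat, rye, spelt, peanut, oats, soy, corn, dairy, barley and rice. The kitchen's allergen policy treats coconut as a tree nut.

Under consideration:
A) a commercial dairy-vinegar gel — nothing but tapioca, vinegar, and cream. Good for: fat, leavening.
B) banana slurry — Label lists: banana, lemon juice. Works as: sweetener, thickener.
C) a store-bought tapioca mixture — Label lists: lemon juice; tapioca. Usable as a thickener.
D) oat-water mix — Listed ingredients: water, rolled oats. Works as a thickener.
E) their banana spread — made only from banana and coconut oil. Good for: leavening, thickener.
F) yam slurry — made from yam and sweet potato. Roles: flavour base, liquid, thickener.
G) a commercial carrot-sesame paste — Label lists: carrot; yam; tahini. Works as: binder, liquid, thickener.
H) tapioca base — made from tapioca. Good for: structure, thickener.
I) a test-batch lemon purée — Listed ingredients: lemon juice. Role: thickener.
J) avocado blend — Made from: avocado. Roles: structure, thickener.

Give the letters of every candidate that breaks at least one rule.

A, D, E, G

A: not usable as a thickener; has cream, so not vegan (and 1 more) — out
B: only banana and lemon juice; none excluded — keep
C: every rule checks out — OK
D: has rolled oats, so not paleo — out
E: has coconut oil, so not tree-nut-free — out
F: only yam and sweet potato; none excluded — OK
G: has tahini, so not sesame-free — no
H: only tapioca; none excluded — keep
I: only lemon juice; none excluded — OK
J: all constraints satisfied — keep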